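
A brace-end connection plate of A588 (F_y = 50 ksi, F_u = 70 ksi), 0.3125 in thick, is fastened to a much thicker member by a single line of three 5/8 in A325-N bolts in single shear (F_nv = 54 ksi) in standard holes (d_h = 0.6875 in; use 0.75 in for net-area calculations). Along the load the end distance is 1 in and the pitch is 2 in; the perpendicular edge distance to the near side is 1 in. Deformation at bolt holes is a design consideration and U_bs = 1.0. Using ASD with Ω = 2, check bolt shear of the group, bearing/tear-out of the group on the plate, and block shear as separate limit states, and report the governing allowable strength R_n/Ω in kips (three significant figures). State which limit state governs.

24.9 kips (bolt shear governs)

Bolt shear: A_b = π·0.625²/4 = 0.3068 in²; R_n = 54 × 0.3068 × 3 × 1 = 49.7 kips → 49.7 / 2 = 24.9 kips.
Bearing: edge l_c = 0.6562, r_n = 17.23 kips; interior l_c = 1.312, r_n = 32.81 kips; R_n = 17.23 + 2·32.81 = 82.85 kips → 41.4 kips.
Block shear: A_gv = 1.562, A_nv = 0.9766, A_nt = 0.1953 in²; R_n = min(0.6F_uA_nv, 0.6F_yA_gv) + U_bs·F_u·A_nt = 54.69 kips → 27.3 kips.
Bolt shear governs: 24.9 kips.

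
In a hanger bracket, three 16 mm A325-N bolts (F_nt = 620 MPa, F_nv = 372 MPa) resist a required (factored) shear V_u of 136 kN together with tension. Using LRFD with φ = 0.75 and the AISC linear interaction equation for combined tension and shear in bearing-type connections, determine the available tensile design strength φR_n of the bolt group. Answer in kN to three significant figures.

A_b = π·16²/4 = 201.1 mm²; f_rv = 136 × 1000 / (3 × 201.1) = 225.5 MPa.
F'_nt = 1.3 F_nt − (F_nt / φF_nv) f_rv = 1.3·620 − (620/(0.75·372))·225.5 = 305 MPa, capped at F_nt → F'_nt = 305 MPa.
R_n = F'_nt · A_b · n = 305 × 201.1 × 3 / 1000 = 183.9 kN.
Design strength φR_n = 0.75 × 183.9 = 138 kN.

138 kN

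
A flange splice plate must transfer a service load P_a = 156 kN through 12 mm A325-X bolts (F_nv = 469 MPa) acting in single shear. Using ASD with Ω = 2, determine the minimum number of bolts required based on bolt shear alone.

A_b = π·12²/4 = 113.1 mm².
Per-bolt allowable strength R_n/Ω = 469 × 113.1 × 1 / 1000 / 2 = 26.52 kN.
n ≥ 156 / 26.52 = 5.882 → use 6 bolts.

6 bolts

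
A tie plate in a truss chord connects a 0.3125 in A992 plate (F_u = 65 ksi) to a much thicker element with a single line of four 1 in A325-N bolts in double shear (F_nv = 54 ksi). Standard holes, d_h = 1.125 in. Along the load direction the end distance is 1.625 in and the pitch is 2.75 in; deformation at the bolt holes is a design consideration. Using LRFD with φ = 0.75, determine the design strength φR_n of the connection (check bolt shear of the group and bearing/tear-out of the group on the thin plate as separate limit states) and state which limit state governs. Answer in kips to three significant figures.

Bolt shear: A_b = π·1²/4 = 0.7854 in²; R_n = 54 × 0.7854 × 4 × 2 = 339.3 kips → 0.75 × 339.3 = 254 kips.
Bearing (1.2 l_c t F_u ≤ 2.4 d t F_u): upper limit = 2.4·1·0.3125·65 = 48.75 kips.
  Edge l_c = 1.625 − 1.125/2 = 1.062 → r_n = 25.9 kips; interior l_c = 2.75 − 1.125 = 1.625 → r_n = 39.61 kips.
  R_n,bearing = 1·25.9 + 3·39.61 = 144.7 kips → 0.75 × 144.7 = 109 kips.
Bearing governs: 109 kips.

109 kips (bearing governs)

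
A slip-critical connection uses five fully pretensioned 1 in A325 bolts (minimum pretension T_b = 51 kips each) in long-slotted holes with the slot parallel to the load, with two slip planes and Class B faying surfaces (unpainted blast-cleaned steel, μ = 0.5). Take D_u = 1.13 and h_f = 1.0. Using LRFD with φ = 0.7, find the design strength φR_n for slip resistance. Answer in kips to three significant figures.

R_n = μ · D_u · h_f · T_b · n_s · n_b = 0.5 × 1.13 × 1.0 × 51 × 2 × 5 = 288.1 kips.
Design strength φR_n = 0.7 × 288.1 = 202 kips.

202 kips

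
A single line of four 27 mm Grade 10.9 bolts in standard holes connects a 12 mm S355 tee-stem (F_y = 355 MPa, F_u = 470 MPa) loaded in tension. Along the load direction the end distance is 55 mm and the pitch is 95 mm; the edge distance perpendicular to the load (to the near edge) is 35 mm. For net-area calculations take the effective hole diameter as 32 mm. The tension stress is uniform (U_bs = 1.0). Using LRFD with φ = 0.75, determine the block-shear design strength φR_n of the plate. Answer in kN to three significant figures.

659 kN

Shear plane L_v = 55 + 3·95 = 340 mm; A_gv = 340 × 12 = 4080 mm².
A_nv = (340 − 3.5·32) × 12 = 2736 mm².
A_nt = (35 − 0.5·32) × 12 = 228 mm².
0.6 F_u A_nv = 771.6 kN; 0.6 F_y A_gv = 869 kN → shear rupture governs the shear term.
R_n = 771.6 + 1.0 × 470 × 228 / 1000 = 878.7 kN.
Design strength φR_n = 0.75 × 878.7 = 659 kN.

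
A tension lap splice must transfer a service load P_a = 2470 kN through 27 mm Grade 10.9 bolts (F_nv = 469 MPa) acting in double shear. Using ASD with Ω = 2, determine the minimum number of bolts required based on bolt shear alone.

A_b = π·27²/4 = 572.6 mm².
Per-bolt allowable strength R_n/Ω = 469 × 572.6 × 2 / 1000 / 2 = 268.5 kN.
n ≥ 2470 / 268.5 = 9.198 → use 10 bolts.

10 bolts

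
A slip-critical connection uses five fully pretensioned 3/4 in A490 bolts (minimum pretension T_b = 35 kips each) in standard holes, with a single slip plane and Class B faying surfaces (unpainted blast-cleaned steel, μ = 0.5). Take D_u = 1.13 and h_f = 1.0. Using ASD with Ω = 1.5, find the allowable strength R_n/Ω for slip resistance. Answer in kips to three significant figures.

R_n = μ · D_u · h_f · T_b · n_s · n_b = 0.5 × 1.13 × 1.0 × 35 × 1 × 5 = 98.88 kips.
Allowable strength R_n/Ω = 98.88 / 1.5 = 65.9 kips.

65.9 kips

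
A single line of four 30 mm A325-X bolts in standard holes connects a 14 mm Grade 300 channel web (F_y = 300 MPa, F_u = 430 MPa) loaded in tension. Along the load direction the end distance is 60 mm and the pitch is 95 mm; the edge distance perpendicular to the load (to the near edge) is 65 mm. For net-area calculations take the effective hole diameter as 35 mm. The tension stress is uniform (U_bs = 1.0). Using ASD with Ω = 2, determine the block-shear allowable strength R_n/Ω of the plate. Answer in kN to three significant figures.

545 kN

Shear plane L_v = 60 + 3·95 = 345 mm; A_gv = 345 × 14 = 4830 mm².
A_nv = (345 − 3.5·35) × 14 = 3115 mm².
A_nt = (65 − 0.5·35) × 14 = 665 mm².
0.6 F_u A_nv = 803.7 kN; 0.6 F_y A_gv = 869.4 kN → shear rupture governs the shear term.
R_n = 803.7 + 1.0 × 430 × 665 / 1000 = 1090 kN.
Allowable strength R_n/Ω = 1090 / 2 = 545 kN.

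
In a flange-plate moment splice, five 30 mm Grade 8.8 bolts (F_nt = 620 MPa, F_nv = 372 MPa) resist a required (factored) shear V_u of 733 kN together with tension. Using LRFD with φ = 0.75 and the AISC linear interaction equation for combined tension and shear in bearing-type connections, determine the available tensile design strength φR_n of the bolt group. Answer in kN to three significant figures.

A_b = π·30²/4 = 706.9 mm²; f_rv = 733 × 1000 / (5 × 706.9) = 207.4 MPa.
F'_nt = 1.3 F_nt − (F_nt / φF_nv) f_rv = 1.3·620 − (620/(0.75·372))·207.4 = 345.1 MPa, capped at F_nt → F'_nt = 345.1 MPa.
R_n = F'_nt · A_b · n = 345.1 × 706.9 × 5 / 1000 = 1220 kN.
Design strength φR_n = 0.75 × 1220 = 915 kN.

915 kN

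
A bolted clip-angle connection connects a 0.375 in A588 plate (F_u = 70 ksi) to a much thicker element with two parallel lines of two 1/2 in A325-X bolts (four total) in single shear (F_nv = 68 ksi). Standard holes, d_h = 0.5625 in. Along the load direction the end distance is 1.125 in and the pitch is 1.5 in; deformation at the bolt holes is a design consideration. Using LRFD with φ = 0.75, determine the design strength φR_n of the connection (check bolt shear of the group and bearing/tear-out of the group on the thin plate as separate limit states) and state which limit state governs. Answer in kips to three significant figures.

Bolt shear: A_b = π·0.5²/4 = 0.1963 in²; R_n = 68 × 0.1963 × 4 × 1 = 53.41 kips → 0.75 × 53.41 = 40.1 kips.
Bearing (1.2 l_c t F_u ≤ 2.4 d t F_u): upper limit = 2.4·0.5·0.375·70 = 31.5 kips.
  Edge l_c = 1.125 − 0.5625/2 = 0.8438 → r_n = 26.58 kips; interior l_c = 1.5 − 0.5625 = 0.9375 → r_n = 29.53 kips.
  R_n,bearing = 2·26.58 + 2·29.53 = 112.2 kips → 0.75 × 112.2 = 84.2 kips.
Bolt shear governs: 40.1 kips.

40.1 kips (bolt shear governs)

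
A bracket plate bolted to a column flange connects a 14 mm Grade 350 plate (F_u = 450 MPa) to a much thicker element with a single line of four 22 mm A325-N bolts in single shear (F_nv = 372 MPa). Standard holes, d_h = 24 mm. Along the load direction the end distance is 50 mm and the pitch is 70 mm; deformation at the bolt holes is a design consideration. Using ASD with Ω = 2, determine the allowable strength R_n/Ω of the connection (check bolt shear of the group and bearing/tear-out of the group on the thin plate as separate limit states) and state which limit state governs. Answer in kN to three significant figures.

Bolt shear: A_b = π·22²/4 = 380.1 mm²; R_n = 372 × 380.1 × 4 × 1 / 1000 = 565.6 kN → 565.6 / 2 = 283 kN.
Bearing (1.2 l_c t F_u ≤ 2.4 d t F_u): upper limit = 2.4·22·14·450 / 1000 = 332.6 kN.
  Edge l_c = 50 − 24/2 = 38 → r_n = 287.3 kN; interior l_c = 70 − 24 = 46 → r_n = 332.6 kN.
  R_n,bearing = 1·287.3 + 3·332.6 = 1285 kN → 1285 / 2 = 643 kN.
Bolt shear governs: 283 kN.

283 kN (bolt shear governs)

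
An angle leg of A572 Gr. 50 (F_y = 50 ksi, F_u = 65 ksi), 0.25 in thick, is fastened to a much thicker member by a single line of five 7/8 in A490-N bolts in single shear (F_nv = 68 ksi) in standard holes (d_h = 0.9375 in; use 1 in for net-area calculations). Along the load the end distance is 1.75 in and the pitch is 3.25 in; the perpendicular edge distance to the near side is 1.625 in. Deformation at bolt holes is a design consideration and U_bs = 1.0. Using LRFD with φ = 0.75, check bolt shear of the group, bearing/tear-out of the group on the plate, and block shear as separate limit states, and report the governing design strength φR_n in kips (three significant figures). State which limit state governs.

88.7 kips (block shear governs)

Bolt shear: A_b = π·0.875²/4 = 0.6013 in²; R_n = 68 × 0.6013 × 5 × 1 = 204.4 kips → 0.75 × 204.4 = 153 kips.
Bearing: edge l_c = 1.281, r_n = 24.98 kips; interior l_c = 2.312, r_n = 34.12 kips; R_n = 24.98 + 4·34.12 = 161.5 kips → 121 kips.
Block shear: A_gv = 3.688, A_nv = 2.562, A_nt = 0.2812 in²; R_n = min(0.6F_uA_nv, 0.6F_yA_gv) + U_bs·F_u·A_nt = 118.2 kips → 88.7 kips.
Block shear governs: 88.7 kips.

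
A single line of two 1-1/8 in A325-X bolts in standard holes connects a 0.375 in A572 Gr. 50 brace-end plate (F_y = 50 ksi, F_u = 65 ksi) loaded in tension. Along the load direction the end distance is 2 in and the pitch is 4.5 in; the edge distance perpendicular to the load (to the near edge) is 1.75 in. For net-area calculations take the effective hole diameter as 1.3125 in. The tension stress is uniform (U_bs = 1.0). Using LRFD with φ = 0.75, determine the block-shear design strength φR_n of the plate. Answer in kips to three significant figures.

69.7 kips

Shear plane L_v = 2 + 1·4.5 = 6.5 in; A_gv = 6.5 × 0.375 = 2.438 in².
A_nv = (6.5 − 1.5·1.3125) × 0.375 = 1.699 in².
A_nt = (1.75 − 0.5·1.3125) × 0.375 = 0.4102 in².
0.6 F_u A_nv = 66.27 kips; 0.6 F_y A_gv = 73.12 kips → shear rupture governs the shear term.
R_n = 66.27 + 1.0 × 65 × 0.4102 = 92.93 kips.
Design strength φR_n = 0.75 × 92.93 = 69.7 kips.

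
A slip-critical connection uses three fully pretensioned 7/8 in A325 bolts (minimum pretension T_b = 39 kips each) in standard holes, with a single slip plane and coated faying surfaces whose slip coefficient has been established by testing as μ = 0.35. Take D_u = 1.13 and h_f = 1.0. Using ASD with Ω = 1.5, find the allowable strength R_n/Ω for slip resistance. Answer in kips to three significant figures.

30.8 kips

R_n = μ · D_u · h_f · T_b · n_s · n_b = 0.35 × 1.13 × 1.0 × 39 × 1 × 3 = 46.27 kips.
Allowable strength R_n/Ω = 46.27 / 1.5 = 30.8 kips.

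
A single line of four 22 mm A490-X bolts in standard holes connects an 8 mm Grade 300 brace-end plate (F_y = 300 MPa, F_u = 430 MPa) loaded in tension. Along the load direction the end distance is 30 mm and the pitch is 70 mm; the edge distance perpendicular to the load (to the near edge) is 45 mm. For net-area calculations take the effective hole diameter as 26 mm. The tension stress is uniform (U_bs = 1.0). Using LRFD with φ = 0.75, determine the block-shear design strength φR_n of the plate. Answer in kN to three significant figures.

313 kN

Shear plane L_v = 30 + 3·70 = 240 mm; A_gv = 240 × 8 = 1920 mm².
A_nv = (240 − 3.5·26) × 8 = 1192 mm².
A_nt = (45 − 0.5·26) × 8 = 256 mm².
0.6 F_u A_nv = 307.5 kN; 0.6 F_y A_gv = 345.6 kN → shear rupture governs the shear term.
R_n = 307.5 + 1.0 × 430 × 256 / 1000 = 417.6 kN.
Design strength φR_n = 0.75 × 417.6 = 313 kN.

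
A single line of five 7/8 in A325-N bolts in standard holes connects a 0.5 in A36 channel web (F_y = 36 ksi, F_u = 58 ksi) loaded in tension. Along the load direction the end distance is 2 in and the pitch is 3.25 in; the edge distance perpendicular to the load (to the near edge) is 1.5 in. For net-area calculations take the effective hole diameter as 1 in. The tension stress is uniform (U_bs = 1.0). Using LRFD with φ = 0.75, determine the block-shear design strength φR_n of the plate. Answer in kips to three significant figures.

Shear plane L_v = 2 + 4·3.25 = 15 in; A_gv = 15 × 0.5 = 7.5 in².
A_nv = (15 − 4.5·1) × 0.5 = 5.25 in².
A_nt = (1.5 − 0.5·1) × 0.5 = 0.5 in².
0.6 F_u A_nv = 182.7 kips; 0.6 F_y A_gv = 162 kips → shear yielding governs the shear term.
R_n = 162 + 1.0 × 58 × 0.5 = 191 kips.
Design strength φR_n = 0.75 × 191 = 143 kips.

143 kips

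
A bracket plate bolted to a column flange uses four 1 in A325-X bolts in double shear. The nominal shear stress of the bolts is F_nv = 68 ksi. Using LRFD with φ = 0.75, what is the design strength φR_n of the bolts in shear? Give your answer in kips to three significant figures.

A_b = π × 1² / 4 = 0.7854 in².
R_n = F_nv · A_b · n · n_s = 68 × 0.7854 × 4 × 2 = 427.3 kips.
Design strength φR_n = 0.75 × 427.3 = 320 kips.

320 kips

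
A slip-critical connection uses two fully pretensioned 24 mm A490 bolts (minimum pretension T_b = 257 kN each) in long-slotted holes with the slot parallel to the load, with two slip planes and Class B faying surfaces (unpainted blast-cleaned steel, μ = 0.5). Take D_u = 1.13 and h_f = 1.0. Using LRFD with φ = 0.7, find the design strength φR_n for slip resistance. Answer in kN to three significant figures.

R_n = μ · D_u · h_f · T_b · n_s · n_b = 0.5 × 1.13 × 1.0 × 257 × 2 × 2 = 580.8 kN.
Design strength φR_n = 0.7 × 580.8 = 407 kN.

407 kN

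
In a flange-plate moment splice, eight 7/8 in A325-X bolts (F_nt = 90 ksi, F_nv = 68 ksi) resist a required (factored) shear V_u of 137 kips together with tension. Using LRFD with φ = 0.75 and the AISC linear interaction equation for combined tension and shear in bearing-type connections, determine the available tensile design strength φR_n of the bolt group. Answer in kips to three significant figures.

241 kips

A_b = π·0.875²/4 = 0.6013 in²; f_rv = 137 / (8 × 0.6013) = 28.48 ksi.
F'_nt = 1.3 F_nt − (F_nt / φF_nv) f_rv = 1.3·90 − (90/(0.75·68))·28.48 = 66.74 ksi, capped at F_nt → F'_nt = 66.74 ksi.
R_n = F'_nt · A_b · n = 66.74 × 0.6013 × 8 = 321.1 kips.
Design strength φR_n = 0.75 × 321.1 = 241 kips.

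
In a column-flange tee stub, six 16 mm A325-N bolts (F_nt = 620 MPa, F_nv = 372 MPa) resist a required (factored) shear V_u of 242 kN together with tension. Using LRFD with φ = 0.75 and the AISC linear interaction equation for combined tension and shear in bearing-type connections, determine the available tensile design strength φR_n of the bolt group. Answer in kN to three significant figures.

326 kN

A_b = π·16²/4 = 201.1 mm²; f_rv = 242 × 1000 / (6 × 201.1) = 200.6 MPa.
F'_nt = 1.3 F_nt − (F_nt / φF_nv) f_rv = 1.3·620 − (620/(0.75·372))·200.6 = 360.2 MPa, capped at F_nt → F'_nt = 360.2 MPa.
R_n = F'_nt · A_b · n = 360.2 × 201.1 × 6 / 1000 = 434.6 kN.
Design strength φR_n = 0.75 × 434.6 = 326 kN.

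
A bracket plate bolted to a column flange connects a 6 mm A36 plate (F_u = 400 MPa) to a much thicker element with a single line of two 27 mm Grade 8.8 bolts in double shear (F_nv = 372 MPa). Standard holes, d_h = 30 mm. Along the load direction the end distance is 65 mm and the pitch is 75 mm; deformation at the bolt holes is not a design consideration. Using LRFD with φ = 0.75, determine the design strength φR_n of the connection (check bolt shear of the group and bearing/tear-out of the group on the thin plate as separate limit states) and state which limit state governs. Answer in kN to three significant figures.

Bolt shear: A_b = π·27²/4 = 572.6 mm²; R_n = 372 × 572.6 × 2 × 2 / 1000 = 852 kN → 0.75 × 852 = 639 kN.
Bearing (1.5 l_c t F_u ≤ 3.0 d t F_u): upper limit = 3.0·27·6·400 / 1000 = 194.4 kN.
  Edge l_c = 65 − 30/2 = 50 → r_n = 180 kN; interior l_c = 75 − 30 = 45 → r_n = 162 kN.
  R_n,bearing = 1·180 + 1·162 = 342 kN → 0.75 × 342 = 256 kN.
Bearing governs: 256 kN.

256 kN (bearing governs)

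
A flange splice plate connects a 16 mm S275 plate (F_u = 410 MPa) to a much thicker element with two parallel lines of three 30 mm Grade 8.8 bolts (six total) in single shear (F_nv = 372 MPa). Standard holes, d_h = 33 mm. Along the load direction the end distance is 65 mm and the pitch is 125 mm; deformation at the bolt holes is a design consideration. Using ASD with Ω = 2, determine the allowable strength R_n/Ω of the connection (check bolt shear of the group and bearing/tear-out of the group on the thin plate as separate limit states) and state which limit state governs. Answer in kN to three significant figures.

Bolt shear: A_b = π·30²/4 = 706.9 mm²; R_n = 372 × 706.9 × 6 × 1 / 1000 = 1578 kN → 1578 / 2 = 789 kN.
Bearing (1.2 l_c t F_u ≤ 2.4 d t F_u): upper limit = 2.4·30·16·410 / 1000 = 472.3 kN.
  Edge l_c = 65 − 33/2 = 48.5 → r_n = 381.8 kN; interior l_c = 125 − 33 = 92 → r_n = 472.3 kN.
  R_n,bearing = 2·381.8 + 4·472.3 = 2653 kN → 2653 / 2 = 1330 kN.
Bolt shear governs: 789 kN.

789 kN (bolt shear governs)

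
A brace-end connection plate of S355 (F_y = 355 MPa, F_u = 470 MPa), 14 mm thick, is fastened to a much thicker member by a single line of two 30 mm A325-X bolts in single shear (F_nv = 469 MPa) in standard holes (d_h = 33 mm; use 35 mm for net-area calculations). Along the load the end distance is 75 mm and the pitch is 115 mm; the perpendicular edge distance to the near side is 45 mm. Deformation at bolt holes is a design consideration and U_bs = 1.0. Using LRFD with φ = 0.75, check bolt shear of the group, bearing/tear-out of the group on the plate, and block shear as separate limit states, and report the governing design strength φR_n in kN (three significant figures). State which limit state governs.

497 kN (bolt shear governs)

Bolt shear: A_b = π·30²/4 = 706.9 mm²; R_n = 469 × 706.9 × 2 × 1 / 1000 = 663 kN → 0.75 × 663 = 497 kN.
Bearing: edge l_c = 58.5, r_n = 461.9 kN; interior l_c = 82, r_n = 473.8 kN; R_n = 461.9 + 1·473.8 = 935.7 kN → 702 kN.
Block shear: A_gv = 2660, A_nv = 1925, A_nt = 385 mm²; R_n = min(0.6F_uA_nv, 0.6F_yA_gv) + U_bs·F_u·A_nt = 723.8 kN → 543 kN.
Bolt shear governs: 497 kN.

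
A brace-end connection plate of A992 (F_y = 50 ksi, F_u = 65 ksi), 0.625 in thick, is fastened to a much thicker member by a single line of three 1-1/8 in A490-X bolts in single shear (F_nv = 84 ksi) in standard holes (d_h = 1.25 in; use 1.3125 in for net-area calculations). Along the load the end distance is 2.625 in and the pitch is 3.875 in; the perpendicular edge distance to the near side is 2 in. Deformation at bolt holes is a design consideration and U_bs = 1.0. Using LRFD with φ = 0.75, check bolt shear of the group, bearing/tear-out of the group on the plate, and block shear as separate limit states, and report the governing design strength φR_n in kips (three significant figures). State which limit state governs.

171 kips (block shear governs)

Bolt shear: A_b = π·1.125²/4 = 0.994 in²; R_n = 84 × 0.994 × 3 × 1 = 250.5 kips → 0.75 × 250.5 = 188 kips.
Bearing: edge l_c = 2, r_n = 97.5 kips; interior l_c = 2.625, r_n = 109.7 kips; R_n = 97.5 + 2·109.7 = 316.9 kips → 238 kips.
Block shear: A_gv = 6.484, A_nv = 4.434, A_nt = 0.8398 in²; R_n = min(0.6F_uA_nv, 0.6F_yA_gv) + U_bs·F_u·A_nt = 227.5 kips → 171 kips.
Block shear governs: 171 kips.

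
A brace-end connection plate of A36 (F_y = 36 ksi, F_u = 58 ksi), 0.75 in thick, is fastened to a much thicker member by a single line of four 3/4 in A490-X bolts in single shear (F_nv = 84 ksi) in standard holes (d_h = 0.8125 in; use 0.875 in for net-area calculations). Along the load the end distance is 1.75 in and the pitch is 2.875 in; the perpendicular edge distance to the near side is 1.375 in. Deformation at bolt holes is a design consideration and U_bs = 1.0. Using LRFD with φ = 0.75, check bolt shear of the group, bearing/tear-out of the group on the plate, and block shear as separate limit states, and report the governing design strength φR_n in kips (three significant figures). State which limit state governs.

Bolt shear: A_b = π·0.75²/4 = 0.4418 in²; R_n = 84 × 0.4418 × 4 × 1 = 148.4 kips → 0.75 × 148.4 = 111 kips.
Bearing: edge l_c = 1.344, r_n = 70.14 kips; interior l_c = 2.062, r_n = 78.3 kips; R_n = 70.14 + 3·78.3 = 305 kips → 229 kips.
Block shear: A_gv = 7.781, A_nv = 5.484, A_nt = 0.7031 in²; R_n = min(0.6F_uA_nv, 0.6F_yA_gv) + U_bs·F_u·A_nt = 208.9 kips → 157 kips.
Bolt shear governs: 111 kips.

111 kips (bolt shear governs)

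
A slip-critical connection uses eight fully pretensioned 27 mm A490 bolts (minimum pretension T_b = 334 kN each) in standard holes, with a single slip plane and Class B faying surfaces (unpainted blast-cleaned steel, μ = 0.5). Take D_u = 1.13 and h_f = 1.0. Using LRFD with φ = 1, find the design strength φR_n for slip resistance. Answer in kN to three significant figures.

R_n = μ · D_u · h_f · T_b · n_s · n_b = 0.5 × 1.13 × 1.0 × 334 × 1 × 8 = 1510 kN.
Design strength φR_n = 1 × 1510 = 1510 kN.

1510 kN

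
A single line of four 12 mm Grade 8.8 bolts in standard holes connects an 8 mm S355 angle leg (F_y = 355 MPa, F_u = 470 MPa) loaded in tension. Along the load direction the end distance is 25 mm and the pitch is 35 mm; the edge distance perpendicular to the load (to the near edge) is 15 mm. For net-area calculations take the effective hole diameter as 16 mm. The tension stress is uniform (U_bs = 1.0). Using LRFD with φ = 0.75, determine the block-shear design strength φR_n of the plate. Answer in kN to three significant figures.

145 kN

Shear plane L_v = 25 + 3·35 = 130 mm; A_gv = 130 × 8 = 1040 mm².
A_nv = (130 − 3.5·16) × 8 = 592 mm².
A_nt = (15 − 0.5·16) × 8 = 56 mm².
0.6 F_u A_nv = 166.9 kN; 0.6 F_y A_gv = 221.5 kN → shear rupture governs the shear term.
R_n = 166.9 + 1.0 × 470 × 56 / 1000 = 193.3 kN.
Design strength φR_n = 0.75 × 193.3 = 145 kN.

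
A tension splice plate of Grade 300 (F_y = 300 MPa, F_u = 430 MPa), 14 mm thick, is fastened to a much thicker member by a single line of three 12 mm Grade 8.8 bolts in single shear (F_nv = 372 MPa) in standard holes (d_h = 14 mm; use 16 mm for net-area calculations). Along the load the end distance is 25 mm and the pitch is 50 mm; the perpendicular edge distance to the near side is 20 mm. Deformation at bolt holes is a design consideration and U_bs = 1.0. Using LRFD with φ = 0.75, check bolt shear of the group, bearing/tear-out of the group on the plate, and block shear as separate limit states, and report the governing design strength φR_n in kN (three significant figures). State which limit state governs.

Bolt shear: A_b = π·12²/4 = 113.1 mm²; R_n = 372 × 113.1 × 3 × 1 / 1000 = 126.2 kN → 0.75 × 126.2 = 94.7 kN.
Bearing: edge l_c = 18, r_n = 130 kN; interior l_c = 36, r_n = 173.4 kN; R_n = 130 + 2·173.4 = 476.8 kN → 358 kN.
Block shear: A_gv = 1750, A_nv = 1190, A_nt = 168 mm²; R_n = min(0.6F_uA_nv, 0.6F_yA_gv) + U_bs·F_u·A_nt = 379.3 kN → 284 kN.
Bolt shear governs: 94.7 kN.

94.7 kN (bolt shear governs)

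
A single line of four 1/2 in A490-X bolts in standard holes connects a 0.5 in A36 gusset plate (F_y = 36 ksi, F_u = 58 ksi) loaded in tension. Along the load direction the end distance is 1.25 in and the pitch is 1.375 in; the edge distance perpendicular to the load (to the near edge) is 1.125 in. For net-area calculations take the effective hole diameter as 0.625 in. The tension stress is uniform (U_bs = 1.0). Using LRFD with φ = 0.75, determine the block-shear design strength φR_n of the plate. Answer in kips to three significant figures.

Shear plane L_v = 1.25 + 3·1.375 = 5.375 in; A_gv = 5.375 × 0.5 = 2.688 in².
A_nv = (5.375 − 3.5·0.625) × 0.5 = 1.594 in².
A_nt = (1.125 − 0.5·0.625) × 0.5 = 0.4062 in².
0.6 F_u A_nv = 55.46 kips; 0.6 F_y A_gv = 58.05 kips → shear rupture governs the shear term.
R_n = 55.46 + 1.0 × 58 × 0.4062 = 79.03 kips.
Design strength φR_n = 0.75 × 79.03 = 59.3 kips.

59.3 kips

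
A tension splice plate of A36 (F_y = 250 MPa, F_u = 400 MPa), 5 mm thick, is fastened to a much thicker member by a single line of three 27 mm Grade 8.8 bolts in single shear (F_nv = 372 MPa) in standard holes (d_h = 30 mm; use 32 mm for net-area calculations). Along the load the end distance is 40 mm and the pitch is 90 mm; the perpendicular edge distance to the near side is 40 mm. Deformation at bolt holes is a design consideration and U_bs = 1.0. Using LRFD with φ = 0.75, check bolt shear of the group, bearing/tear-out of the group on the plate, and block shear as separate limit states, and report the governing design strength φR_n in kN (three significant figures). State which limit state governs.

160 kN (block shear governs)

Bolt shear: A_b = π·27²/4 = 572.6 mm²; R_n = 372 × 572.6 × 3 × 1 / 1000 = 639 kN → 0.75 × 639 = 479 kN.
Bearing: edge l_c = 25, r_n = 60 kN; interior l_c = 60, r_n = 129.6 kN; R_n = 60 + 2·129.6 = 319.2 kN → 239 kN.
Block shear: A_gv = 1100, A_nv = 700, A_nt = 120 mm²; R_n = min(0.6F_uA_nv, 0.6F_yA_gv) + U_bs·F_u·A_nt = 213 kN → 160 kN.
Block shear governs: 160 kN.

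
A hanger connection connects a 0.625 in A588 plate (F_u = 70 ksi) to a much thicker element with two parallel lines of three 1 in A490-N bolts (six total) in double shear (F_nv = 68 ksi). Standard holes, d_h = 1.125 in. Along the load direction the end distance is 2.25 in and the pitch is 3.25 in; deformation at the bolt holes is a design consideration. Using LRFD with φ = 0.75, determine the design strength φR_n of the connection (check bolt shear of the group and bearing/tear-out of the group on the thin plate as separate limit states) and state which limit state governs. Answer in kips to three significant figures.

448 kips (bearing governs)

Bolt shear: A_b = π·1²/4 = 0.7854 in²; R_n = 68 × 0.7854 × 6 × 2 = 640.9 kips → 0.75 × 640.9 = 481 kips.
Bearing (1.2 l_c t F_u ≤ 2.4 d t F_u): upper limit = 2.4·1·0.625·70 = 105 kips.
  Edge l_c = 2.25 − 1.125/2 = 1.688 → r_n = 88.59 kips; interior l_c = 3.25 − 1.125 = 2.125 → r_n = 105 kips.
  R_n,bearing = 2·88.59 + 4·105 = 597.2 kips → 0.75 × 597.2 = 448 kips.
Bearing governs: 448 kips.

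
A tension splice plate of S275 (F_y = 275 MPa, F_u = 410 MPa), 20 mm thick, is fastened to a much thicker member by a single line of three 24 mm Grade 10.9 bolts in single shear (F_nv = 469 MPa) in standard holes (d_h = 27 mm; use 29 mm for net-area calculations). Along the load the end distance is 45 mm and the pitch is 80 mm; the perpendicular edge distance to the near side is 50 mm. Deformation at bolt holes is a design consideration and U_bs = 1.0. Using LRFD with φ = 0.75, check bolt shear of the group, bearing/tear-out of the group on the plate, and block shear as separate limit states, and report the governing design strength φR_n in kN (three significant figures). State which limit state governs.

Bolt shear: A_b = π·24²/4 = 452.4 mm²; R_n = 469 × 452.4 × 3 × 1 / 1000 = 636.5 kN → 0.75 × 636.5 = 477 kN.
Bearing: edge l_c = 31.5, r_n = 310 kN; interior l_c = 53, r_n = 472.3 kN; R_n = 310 + 2·472.3 = 1255 kN → 941 kN.
Block shear: A_gv = 4100, A_nv = 2650, A_nt = 710 mm²; R_n = min(0.6F_uA_nv, 0.6F_yA_gv) + U_bs·F_u·A_nt = 943 kN → 707 kN.
Bolt shear governs: 477 kN.

477 kN (bolt shear governs)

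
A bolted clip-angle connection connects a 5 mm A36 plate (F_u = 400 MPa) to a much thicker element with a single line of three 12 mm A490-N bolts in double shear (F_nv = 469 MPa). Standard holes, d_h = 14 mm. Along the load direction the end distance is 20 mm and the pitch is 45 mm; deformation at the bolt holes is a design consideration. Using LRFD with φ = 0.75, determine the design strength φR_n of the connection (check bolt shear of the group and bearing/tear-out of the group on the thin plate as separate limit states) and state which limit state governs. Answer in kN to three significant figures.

Bolt shear: A_b = π·12²/4 = 113.1 mm²; R_n = 469 × 113.1 × 3 × 2 / 1000 = 318.3 kN → 0.75 × 318.3 = 239 kN.
Bearing (1.2 l_c t F_u ≤ 2.4 d t F_u): upper limit = 2.4·12·5·400 / 1000 = 57.6 kN.
  Edge l_c = 20 − 14/2 = 13 → r_n = 31.2 kN; interior l_c = 45 − 14 = 31 → r_n = 57.6 kN.
  R_n,bearing = 1·31.2 + 2·57.6 = 146.4 kN → 0.75 × 146.4 = 110 kN.
Bearing governs: 110 kN.

110 kN (bearing governs)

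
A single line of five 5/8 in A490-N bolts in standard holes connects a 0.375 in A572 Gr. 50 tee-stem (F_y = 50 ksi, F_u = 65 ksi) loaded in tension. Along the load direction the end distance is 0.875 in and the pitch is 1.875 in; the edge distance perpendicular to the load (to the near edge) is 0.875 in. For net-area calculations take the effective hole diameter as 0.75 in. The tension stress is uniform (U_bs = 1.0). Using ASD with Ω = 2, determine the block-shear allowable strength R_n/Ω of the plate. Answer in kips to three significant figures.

Shear plane L_v = 0.875 + 4·1.875 = 8.375 in; A_gv = 8.375 × 0.375 = 3.141 in².
A_nv = (8.375 − 4.5·0.75) × 0.375 = 1.875 in².
A_nt = (0.875 − 0.5·0.75) × 0.375 = 0.1875 in².
0.6 F_u A_nv = 73.12 kips; 0.6 F_y A_gv = 94.22 kips → shear rupture governs the shear term.
R_n = 73.12 + 1.0 × 65 × 0.1875 = 85.31 kips.
Allowable strength R_n/Ω = 85.31 / 2 = 42.7 kips.

42.7 kips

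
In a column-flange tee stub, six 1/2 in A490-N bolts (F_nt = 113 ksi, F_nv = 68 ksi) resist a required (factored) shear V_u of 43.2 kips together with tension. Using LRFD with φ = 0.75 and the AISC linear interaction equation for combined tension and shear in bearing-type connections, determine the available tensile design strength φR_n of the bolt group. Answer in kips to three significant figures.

A_b = π·0.5²/4 = 0.1963 in²; f_rv = 43.2 / (6 × 0.1963) = 36.67 ksi.
F'_nt = 1.3 F_nt − (F_nt / φF_nv) f_rv = 1.3·113 − (113/(0.75·68))·36.67 = 65.65 ksi, capped at F_nt → F'_nt = 65.65 ksi.
R_n = F'_nt · A_b · n = 65.65 × 0.1963 × 6 = 77.34 kips.
Design strength φR_n = 0.75 × 77.34 = 58 kips.

58 kips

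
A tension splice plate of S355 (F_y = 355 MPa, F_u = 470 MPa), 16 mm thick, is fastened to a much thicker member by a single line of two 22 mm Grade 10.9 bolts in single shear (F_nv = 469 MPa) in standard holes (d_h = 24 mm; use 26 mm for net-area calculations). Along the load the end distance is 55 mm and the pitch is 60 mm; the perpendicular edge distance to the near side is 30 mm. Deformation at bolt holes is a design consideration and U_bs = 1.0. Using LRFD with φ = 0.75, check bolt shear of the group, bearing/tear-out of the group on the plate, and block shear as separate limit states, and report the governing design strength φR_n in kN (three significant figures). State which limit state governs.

267 kN (bolt shear governs)

Bolt shear: A_b = π·22²/4 = 380.1 mm²; R_n = 469 × 380.1 × 2 × 1 / 1000 = 356.6 kN → 0.75 × 356.6 = 267 kN.
Bearing: edge l_c = 43, r_n = 388 kN; interior l_c = 36, r_n = 324.9 kN; R_n = 388 + 1·324.9 = 712.9 kN → 535 kN.
Block shear: A_gv = 1840, A_nv = 1216, A_nt = 272 mm²; R_n = min(0.6F_uA_nv, 0.6F_yA_gv) + U_bs·F_u·A_nt = 470.8 kN → 353 kN.
Bolt shear governs: 267 kN.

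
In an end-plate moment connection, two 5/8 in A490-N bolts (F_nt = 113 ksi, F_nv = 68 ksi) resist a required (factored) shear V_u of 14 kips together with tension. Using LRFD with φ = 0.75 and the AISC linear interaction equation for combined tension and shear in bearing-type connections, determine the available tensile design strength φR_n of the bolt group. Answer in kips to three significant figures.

44.3 kips

A_b = π·0.625²/4 = 0.3068 in²; f_rv = 14 / (2 × 0.3068) = 22.82 ksi.
F'_nt = 1.3 F_nt − (F_nt / φF_nv) f_rv = 1.3·113 − (113/(0.75·68))·22.82 = 96.35 ksi, capped at F_nt → F'_nt = 96.35 ksi.
R_n = F'_nt · A_b · n = 96.35 × 0.3068 × 2 = 59.12 kips.
Design strength φR_n = 0.75 × 59.12 = 44.3 kips.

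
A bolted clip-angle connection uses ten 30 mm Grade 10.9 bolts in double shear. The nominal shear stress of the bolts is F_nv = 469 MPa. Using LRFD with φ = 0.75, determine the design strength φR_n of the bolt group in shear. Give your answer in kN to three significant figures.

4970 kN

A_b = π × 30² / 4 = 706.9 mm².
R_n = F_nv · A_b · n · n_s = 469 × 706.9 × 10 × 2 / 1000 = 6630 kN.
Design strength φR_n = 0.75 × 6630 = 4970 kN.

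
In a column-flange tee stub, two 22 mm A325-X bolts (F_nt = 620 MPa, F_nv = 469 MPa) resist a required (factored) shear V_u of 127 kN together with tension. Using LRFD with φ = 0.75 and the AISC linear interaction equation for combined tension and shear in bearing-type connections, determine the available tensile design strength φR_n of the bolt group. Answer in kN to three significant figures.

292 kN

A_b = π·22²/4 = 380.1 mm²; f_rv = 127 × 1000 / (2 × 380.1) = 167 MPa.
F'_nt = 1.3 F_nt − (F_nt / φF_nv) f_rv = 1.3·620 − (620/(0.75·469))·167 = 511.6 MPa, capped at F_nt → F'_nt = 511.6 MPa.
R_n = F'_nt · A_b · n = 511.6 × 380.1 × 2 / 1000 = 388.9 kN.
Design strength φR_n = 0.75 × 388.9 = 292 kN.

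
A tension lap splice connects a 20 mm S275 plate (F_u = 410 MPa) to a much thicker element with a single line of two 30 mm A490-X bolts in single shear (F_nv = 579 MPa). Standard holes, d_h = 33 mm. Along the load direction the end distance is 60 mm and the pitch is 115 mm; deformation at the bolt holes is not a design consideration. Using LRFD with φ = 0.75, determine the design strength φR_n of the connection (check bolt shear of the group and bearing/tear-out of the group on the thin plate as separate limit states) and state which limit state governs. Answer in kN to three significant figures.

Bolt shear: A_b = π·30²/4 = 706.9 mm²; R_n = 579 × 706.9 × 2 × 1 / 1000 = 818.5 kN → 0.75 × 818.5 = 614 kN.
Bearing (1.5 l_c t F_u ≤ 3.0 d t F_u): upper limit = 3.0·30·20·410 / 1000 = 738 kN.
  Edge l_c = 60 − 33/2 = 43.5 → r_n = 535 kN; interior l_c = 115 − 33 = 82 → r_n = 738 kN.
  R_n,bearing = 1·535 + 1·738 = 1273 kN → 0.75 × 1273 = 955 kN.
Bolt shear governs: 614 kN.

614 kN (bolt shear governs)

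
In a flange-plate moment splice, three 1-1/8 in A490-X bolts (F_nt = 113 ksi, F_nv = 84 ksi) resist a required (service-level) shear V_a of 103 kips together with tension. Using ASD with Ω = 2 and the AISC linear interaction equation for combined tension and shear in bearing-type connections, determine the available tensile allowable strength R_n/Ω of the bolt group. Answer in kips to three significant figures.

80.5 kips

A_b = π·1.125²/4 = 0.994 in²; f_rv = 103 / (3 × 0.994) = 34.54 ksi.
F'_nt = 1.3 F_nt − (Ω F_nt / F_nv) f_rv = 1.3·113 − (2·113/84)·34.54 = 53.97 ksi, capped at F_nt → F'_nt = 53.97 ksi.
R_n = F'_nt · A_b · n = 53.97 × 0.994 × 3 = 160.9 kips.
Allowable strength R_n/Ω = 160.9 / 2 = 80.5 kips.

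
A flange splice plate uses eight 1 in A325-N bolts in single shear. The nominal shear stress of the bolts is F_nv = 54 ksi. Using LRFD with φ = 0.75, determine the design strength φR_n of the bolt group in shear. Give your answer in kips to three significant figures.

A_b = π × 1² / 4 = 0.7854 in².
R_n = F_nv · A_b · n · n_s = 54 × 0.7854 × 8 × 1 = 339.3 kips.
Design strength φR_n = 0.75 × 339.3 = 254 kips.

254 kips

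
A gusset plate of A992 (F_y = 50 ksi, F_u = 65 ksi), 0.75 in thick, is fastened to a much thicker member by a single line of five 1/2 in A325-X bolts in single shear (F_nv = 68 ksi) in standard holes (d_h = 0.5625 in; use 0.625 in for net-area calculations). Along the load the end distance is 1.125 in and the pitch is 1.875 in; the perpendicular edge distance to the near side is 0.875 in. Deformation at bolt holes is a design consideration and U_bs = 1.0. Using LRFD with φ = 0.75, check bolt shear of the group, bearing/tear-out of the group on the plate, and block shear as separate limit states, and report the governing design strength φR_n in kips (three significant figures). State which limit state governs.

50.1 kips (bolt shear governs)

Bolt shear: A_b = π·0.5²/4 = 0.1963 in²; R_n = 68 × 0.1963 × 5 × 1 = 66.76 kips → 0.75 × 66.76 = 50.1 kips.
Bearing: edge l_c = 0.8438, r_n = 49.36 kips; interior l_c = 1.312, r_n = 58.5 kips; R_n = 49.36 + 4·58.5 = 283.4 kips → 213 kips.
Block shear: A_gv = 6.469, A_nv = 4.359, A_nt = 0.4219 in²; R_n = min(0.6F_uA_nv, 0.6F_yA_gv) + U_bs·F_u·A_nt = 197.4 kips → 148 kips.
Bolt shear governs: 50.1 kips.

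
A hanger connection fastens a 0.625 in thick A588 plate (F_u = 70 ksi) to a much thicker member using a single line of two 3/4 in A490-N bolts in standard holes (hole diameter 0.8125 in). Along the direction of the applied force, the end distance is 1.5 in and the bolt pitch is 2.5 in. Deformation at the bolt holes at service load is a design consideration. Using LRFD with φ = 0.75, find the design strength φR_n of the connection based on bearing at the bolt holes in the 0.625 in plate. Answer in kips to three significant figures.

102 kips

Per bolt r_n = 1.2 l_c t F_u ≤ 2.4 d t F_u; upper limit = 2.4 × 0.75 × 0.625 × 70 = 78.75 kips.
Edge bolt: l_c = 1.5 − 0.8125/2 = 1.094 in → 1.2 × 1.094 × 0.625 × 70 = 57.42 → r_n = 57.42 kips.
Interior bolts: l_c = 2.5 − 0.8125 = 1.688 in → 1.2 × 1.688 × 0.625 × 70 = 88.59 → r_n = 78.75 kips.
R_n = 1 × 57.42 + 1 × 78.75 = 136.2 kips.
Design strength φR_n = 0.75 × 136.2 = 102 kips.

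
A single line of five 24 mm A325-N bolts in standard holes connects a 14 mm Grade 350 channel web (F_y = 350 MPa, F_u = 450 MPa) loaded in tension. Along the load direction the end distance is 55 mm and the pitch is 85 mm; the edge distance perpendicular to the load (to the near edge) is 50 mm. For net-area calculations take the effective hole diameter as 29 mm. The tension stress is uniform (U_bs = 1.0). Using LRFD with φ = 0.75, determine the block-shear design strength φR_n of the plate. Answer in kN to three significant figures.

Shear plane L_v = 55 + 4·85 = 395 mm; A_gv = 395 × 14 = 5530 mm².
A_nv = (395 − 4.5·29) × 14 = 3703 mm².
A_nt = (50 − 0.5·29) × 14 = 497 mm².
0.6 F_u A_nv = 999.8 kN; 0.6 F_y A_gv = 1161 kN → shear rupture governs the shear term.
R_n = 999.8 + 1.0 × 450 × 497 / 1000 = 1223 kN.
Design strength φR_n = 0.75 × 1223 = 918 kN.

918 kN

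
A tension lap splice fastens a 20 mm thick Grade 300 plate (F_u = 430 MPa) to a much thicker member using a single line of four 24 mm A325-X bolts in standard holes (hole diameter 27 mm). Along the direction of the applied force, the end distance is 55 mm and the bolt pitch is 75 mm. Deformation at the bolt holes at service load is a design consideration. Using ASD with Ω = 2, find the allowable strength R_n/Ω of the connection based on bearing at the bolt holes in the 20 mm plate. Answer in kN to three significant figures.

Per bolt r_n = 1.2 l_c t F_u ≤ 2.4 d t F_u; upper limit = 2.4 × 24 × 20 × 430 / 1000 = 495.4 kN.
Edge bolt: l_c = 55 − 27/2 = 41.5 mm → 1.2 × 41.5 × 20 × 430 / 1000 = 428.3 → r_n = 428.3 kN.
Interior bolts: l_c = 75 − 27 = 48 mm → 1.2 × 48 × 20 × 430 / 1000 = 495.4 → r_n = 495.4 kN.
R_n = 1 × 428.3 + 3 × 495.4 = 1914 kN.
Allowable strength R_n/Ω = 1914 / 2 = 957 kN.

957 kN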